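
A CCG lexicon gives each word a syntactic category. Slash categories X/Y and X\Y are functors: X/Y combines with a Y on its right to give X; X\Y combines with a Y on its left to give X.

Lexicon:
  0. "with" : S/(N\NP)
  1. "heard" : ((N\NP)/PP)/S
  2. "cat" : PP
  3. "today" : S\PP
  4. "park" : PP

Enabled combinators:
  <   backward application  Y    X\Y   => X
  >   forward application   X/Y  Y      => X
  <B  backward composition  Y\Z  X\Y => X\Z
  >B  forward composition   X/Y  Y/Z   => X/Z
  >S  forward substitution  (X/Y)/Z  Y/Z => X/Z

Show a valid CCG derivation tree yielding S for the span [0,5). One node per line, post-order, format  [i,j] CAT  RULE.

[0,1] S/(N\NP)  lex  "with"
[1,2] ((N\NP)/PP)/S  lex  "heard"
[2,3] PP  lex  "cat"
[3,4] S\PP  lex  "today"
[2,4] S  <  k=3
[1,4] (N\NP)/PP  >  k=2
[4,5] PP  lex  "park"
[1,5] N\NP  >  k=4
[0,5] S  >  k=1

[0,5] S   >
  [0,1] "with" : S/(N\NP)
  [1,5] N\NP   >
    [1,4] (N\NP)/PP   >
      [1,2] "heard" : ((N\NP)/PP)/S
      [2,4] S   <
        [2,3] "cat" : PP
        [3,4] "today" : S\PP
    [4,5] "park" : PP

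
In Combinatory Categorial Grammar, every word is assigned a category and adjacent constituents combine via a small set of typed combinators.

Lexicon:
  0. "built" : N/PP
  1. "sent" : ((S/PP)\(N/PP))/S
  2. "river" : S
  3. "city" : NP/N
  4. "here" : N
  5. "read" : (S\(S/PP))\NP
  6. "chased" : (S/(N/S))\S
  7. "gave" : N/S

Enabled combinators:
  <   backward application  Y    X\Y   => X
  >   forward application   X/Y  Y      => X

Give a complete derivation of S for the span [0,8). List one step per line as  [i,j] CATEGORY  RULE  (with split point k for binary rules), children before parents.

[0,1] N/PP  lex  "built"
[1,2] ((S/PP)\(N/PP))/S  lex  "sent"
[2,3] S  lex  "river"
[1,3] (S/PP)\(N/PP)  >  k=2
[0,3] S/PP  <  k=1
[3,4] NP/N  lex  "city"
[4,5] N  lex  "here"
[3,5] NP  >  k=4
[5,6] (S\(S/PP))\NP  lex  "read"
[3,6] S\(S/PP)  <  k=5
[0,6] S  <  k=3
[6,7] (S/(N/S))\S  lex  "chased"
[0,7] S/(N/S)  <  k=6
[7,8] N/S  lex  "gave"
[0,8] S  >  k=7

[0,8] S   >
  [0,7] S/(N/S)   <
    [0,6] S   <
      [0,3] S/PP   <
        [0,1] "built" : N/PP
        [1,3] (S/PP)\(N/PP)   >
          [1,2] "sent" : ((S/PP)\(N/PP))/S
          [2,3] "river" : S
      [3,6] S\(S/PP)   <
        [3,5] NP   >
          [3,4] "city" : NP/N
          [4,5] "here" : N
        [5,6] "read" : (S\(S/PP))\NP
    [6,7] "chased" : (S/(N/S))\S
  [7,8] "gave" : N/S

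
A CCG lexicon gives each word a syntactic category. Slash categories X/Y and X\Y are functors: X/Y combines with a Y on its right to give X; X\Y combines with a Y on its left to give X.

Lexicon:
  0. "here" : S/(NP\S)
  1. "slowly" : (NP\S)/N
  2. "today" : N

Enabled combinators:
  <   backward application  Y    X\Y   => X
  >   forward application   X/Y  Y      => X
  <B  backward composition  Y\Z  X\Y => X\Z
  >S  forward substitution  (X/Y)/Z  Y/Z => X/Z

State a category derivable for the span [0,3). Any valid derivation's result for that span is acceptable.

S

[0,3] S   >
  [0,1] "here" : S/(NP\S)
  [1,3] NP\S   >
    [1,2] "slowly" : (NP\S)/N
    [2,3] "today" : N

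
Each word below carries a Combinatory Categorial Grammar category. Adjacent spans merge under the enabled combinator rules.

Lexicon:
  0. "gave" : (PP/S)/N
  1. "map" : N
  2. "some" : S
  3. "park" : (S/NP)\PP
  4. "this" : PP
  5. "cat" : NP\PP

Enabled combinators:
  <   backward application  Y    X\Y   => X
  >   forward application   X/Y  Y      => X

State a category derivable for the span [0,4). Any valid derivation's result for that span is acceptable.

[0,6] S   >
  [0,4] S/NP   <
    [0,3] PP   >
      [0,2] PP/S   >
        [0,1] "gave" : (PP/S)/N
        [1,2] "map" : N
      [2,3] "some" : S
    [3,4] "park" : (S/NP)\PP
  [4,6] NP   <
    [4,5] "this" : PP
    [5,6] "cat" : NP\PP

S/NP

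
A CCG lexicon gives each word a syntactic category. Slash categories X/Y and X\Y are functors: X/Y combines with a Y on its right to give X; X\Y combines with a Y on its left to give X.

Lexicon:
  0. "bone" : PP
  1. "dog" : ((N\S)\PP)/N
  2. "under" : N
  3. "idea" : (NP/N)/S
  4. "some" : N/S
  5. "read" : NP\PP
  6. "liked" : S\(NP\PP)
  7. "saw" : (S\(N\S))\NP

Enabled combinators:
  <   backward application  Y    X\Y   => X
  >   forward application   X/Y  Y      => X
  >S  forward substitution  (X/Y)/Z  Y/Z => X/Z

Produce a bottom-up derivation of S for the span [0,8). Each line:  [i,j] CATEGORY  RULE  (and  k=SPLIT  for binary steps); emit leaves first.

[0,1] PP  lex  "bone"
[1,2] ((N\S)\PP)/N  lex  "dog"
[2,3] N  lex  "under"
[1,3] (N\S)\PP  >  k=2
[0,3] N\S  <  k=1
[3,4] (NP/N)/S  lex  "idea"
[4,5] N/S  lex  "some"
[3,5] NP/S  >S  k=4
[5,6] NP\PP  lex  "read"
[6,7] S\(NP\PP)  lex  "liked"
[5,7] S  <  k=6
[3,7] NP  >  k=5
[7,8] (S\(N\S))\NP  lex  "saw"
[3,8] S\(N\S)  <  k=7
[0,8] S  <  k=3

[0,8] S   <
  [0,3] N\S   <
    [0,1] "bone" : PP
    [1,3] (N\S)\PP   >
      [1,2] "dog" : ((N\S)\PP)/N
      [2,3] "under" : N
  [3,8] S\(N\S)   <
    [3,7] NP   >
      [3,5] NP/S   >S
        [3,4] "idea" : (NP/N)/S
        [4,5] "some" : N/S
      [5,7] S   <
        [5,6] "read" : NP\PP
        [6,7] "liked" : S\(NP\PP)
    [7,8] "saw" : (S\(N\S))\NP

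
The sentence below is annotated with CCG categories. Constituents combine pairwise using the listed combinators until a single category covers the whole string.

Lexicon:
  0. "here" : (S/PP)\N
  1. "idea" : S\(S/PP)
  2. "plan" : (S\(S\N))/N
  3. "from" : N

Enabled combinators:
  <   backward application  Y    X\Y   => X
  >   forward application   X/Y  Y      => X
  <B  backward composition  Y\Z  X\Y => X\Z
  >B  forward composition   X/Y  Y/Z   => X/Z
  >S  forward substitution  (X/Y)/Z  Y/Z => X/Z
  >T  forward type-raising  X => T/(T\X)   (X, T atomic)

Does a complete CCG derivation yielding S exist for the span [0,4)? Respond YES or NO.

[0,4] S   <
  [0,2] S\N   <B
    [0,1] "here" : (S/PP)\N
    [1,2] "idea" : S\(S/PP)
  [2,4] S\(S\N)   >
    [2,3] "plan" : (S\(S\N))/N
    [3,4] "from" : N

YES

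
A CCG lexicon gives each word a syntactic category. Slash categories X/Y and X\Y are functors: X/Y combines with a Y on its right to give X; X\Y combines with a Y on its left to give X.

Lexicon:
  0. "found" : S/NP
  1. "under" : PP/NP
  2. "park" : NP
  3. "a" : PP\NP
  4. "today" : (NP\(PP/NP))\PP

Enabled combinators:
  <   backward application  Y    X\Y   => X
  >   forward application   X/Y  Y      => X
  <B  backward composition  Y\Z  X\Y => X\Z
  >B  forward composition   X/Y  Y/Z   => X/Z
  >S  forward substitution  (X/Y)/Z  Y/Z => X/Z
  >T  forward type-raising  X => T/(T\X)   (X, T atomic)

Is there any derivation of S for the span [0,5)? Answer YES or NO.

[0,5] S   >
  [0,1] "found" : S/NP
  [1,5] NP   <
    [1,2] "under" : PP/NP
    [2,5] NP\(PP/NP)   <
      [2,4] PP   >
        [2,3] PP/(PP\NP)   >T
          [2,3] "park" : NP
        [3,4] "a" : PP\NP
      [4,5] "today" : (NP\(PP/NP))\PP

YES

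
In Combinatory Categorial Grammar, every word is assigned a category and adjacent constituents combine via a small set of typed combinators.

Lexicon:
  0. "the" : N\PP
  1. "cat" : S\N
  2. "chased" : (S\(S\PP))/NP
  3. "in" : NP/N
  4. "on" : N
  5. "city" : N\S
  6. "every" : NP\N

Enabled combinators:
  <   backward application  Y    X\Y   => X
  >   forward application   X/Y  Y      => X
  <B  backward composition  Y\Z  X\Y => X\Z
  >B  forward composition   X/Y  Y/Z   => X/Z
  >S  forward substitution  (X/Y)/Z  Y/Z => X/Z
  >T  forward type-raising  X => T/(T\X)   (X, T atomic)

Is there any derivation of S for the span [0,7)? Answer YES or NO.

N\PP S\N (S\(S\PP))/NP NP/N N N\S NP\N
CKY chart[0,7] = {N/(N\NP), NP, NP/(NP\NP), PP/(PP\NP), S/(S\NP)}; S ∉ chart

NO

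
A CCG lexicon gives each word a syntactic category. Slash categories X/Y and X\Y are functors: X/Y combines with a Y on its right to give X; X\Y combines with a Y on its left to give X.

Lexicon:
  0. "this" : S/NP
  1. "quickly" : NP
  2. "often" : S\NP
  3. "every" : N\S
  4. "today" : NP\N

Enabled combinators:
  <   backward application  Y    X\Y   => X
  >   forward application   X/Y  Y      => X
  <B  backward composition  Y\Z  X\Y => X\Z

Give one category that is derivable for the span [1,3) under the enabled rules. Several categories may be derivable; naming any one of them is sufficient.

[0,5] S   >
  [0,1] "this" : S/NP
  [1,5] NP   <
    [1,4] N   <
      [1,3] S   <
        [1,2] "quickly" : NP
        [2,3] "often" : S\NP
      [3,4] "every" : N\S
    [4,5] "today" : NP\N

S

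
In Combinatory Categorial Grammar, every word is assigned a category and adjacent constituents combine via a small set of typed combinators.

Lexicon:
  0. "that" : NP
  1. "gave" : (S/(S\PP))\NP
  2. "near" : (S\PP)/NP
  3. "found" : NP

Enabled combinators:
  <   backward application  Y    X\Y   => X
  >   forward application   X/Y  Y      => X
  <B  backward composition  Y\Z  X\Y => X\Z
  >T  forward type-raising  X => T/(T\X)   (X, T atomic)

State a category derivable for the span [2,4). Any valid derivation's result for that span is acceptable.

S\PP

[0,4] S   >
  [0,2] S/(S\PP)   <
    [0,1] "that" : NP
    [1,2] "gave" : (S/(S\PP))\NP
  [2,4] S\PP   >
    [2,3] "near" : (S\PP)/NP
    [3,4] "found" : NP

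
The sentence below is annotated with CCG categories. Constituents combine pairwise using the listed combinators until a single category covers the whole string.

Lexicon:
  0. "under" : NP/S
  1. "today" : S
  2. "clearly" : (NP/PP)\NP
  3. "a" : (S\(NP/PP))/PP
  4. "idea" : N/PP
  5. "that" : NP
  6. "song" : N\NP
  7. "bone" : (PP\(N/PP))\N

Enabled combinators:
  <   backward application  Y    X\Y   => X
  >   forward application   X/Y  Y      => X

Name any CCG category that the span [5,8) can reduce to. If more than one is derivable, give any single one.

[0,8] S   <
  [0,3] NP/PP   <
    [0,2] NP   >
      [0,1] "under" : NP/S
      [1,2] "today" : S
    [2,3] "clearly" : (NP/PP)\NP
  [3,8] S\(NP/PP)   >
    [3,4] "a" : (S\(NP/PP))/PP
    [4,8] PP   <
      [4,5] "idea" : N/PP
      [5,8] PP\(N/PP)   <
        [5,7] N   <
          [5,6] "that" : NP
          [6,7] "song" : N\NP
        [7,8] "bone" : (PP\(N/PP))\N

PP\(N/PP)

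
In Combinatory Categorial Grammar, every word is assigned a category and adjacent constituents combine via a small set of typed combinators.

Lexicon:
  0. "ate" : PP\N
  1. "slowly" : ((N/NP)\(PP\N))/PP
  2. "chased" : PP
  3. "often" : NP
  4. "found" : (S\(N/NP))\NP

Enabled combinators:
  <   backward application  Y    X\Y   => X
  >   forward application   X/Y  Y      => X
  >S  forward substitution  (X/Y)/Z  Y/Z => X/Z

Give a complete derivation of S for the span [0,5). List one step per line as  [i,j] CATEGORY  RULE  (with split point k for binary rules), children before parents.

[0,5] S   <
  [0,3] N/NP   <
    [0,1] "ate" : PP\N
    [1,3] (N/NP)\(PP\N)   >
      [1,2] "slowly" : ((N/NP)\(PP\N))/PP
      [2,3] "chased" : PP
  [3,5] S\(N/NP)   <
    [3,4] "often" : NP
    [4,5] "found" : (S\(N/NP))\NP

[0,1] PP\N  lex  "ate"
[1,2] ((N/NP)\(PP\N))/PP  lex  "slowly"
[2,3] PP  lex  "chased"
[1,3] (N/NP)\(PP\N)  >  k=2
[0,3] N/NP  <  k=1
[3,4] NP  lex  "often"
[4,5] (S\(N/NP))\NP  lex  "found"
[3,5] S\(N/NP)  <  k=4
[0,5] S  <  k=3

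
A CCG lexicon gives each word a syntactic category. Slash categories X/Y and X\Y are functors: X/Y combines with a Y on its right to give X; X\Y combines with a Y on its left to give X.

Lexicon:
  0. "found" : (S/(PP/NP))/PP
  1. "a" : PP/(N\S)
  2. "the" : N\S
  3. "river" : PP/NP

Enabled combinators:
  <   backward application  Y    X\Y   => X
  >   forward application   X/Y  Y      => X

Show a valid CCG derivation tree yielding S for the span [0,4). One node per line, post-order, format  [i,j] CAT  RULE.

[0,1] (S/(PP/NP))/PP  lex  "found"
[1,2] PP/(N\S)  lex  "a"
[2,3] N\S  lex  "the"
[1,3] PP  >  k=2
[0,3] S/(PP/NP)  >  k=1
[3,4] PP/NP  lex  "river"
[0,4] S  >  k=3

[0,4] S   >
  [0,3] S/(PP/NP)   >
    [0,1] "found" : (S/(PP/NP))/PP
    [1,3] PP   >
      [1,2] "a" : PP/(N\S)
      [2,3] "the" : N\S
  [3,4] "river" : PP/NP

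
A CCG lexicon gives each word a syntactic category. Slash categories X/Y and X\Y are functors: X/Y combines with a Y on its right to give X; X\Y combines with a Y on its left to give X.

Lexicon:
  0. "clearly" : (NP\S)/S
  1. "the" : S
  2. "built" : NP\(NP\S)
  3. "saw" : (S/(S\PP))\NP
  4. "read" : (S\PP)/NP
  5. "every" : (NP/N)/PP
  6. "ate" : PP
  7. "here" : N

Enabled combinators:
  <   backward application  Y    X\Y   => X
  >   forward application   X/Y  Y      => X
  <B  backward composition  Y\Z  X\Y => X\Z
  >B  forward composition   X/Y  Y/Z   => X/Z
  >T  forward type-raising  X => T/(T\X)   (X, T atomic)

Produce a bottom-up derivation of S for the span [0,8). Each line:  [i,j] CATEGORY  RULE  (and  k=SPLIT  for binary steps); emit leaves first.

[0,8] S   >
  [0,4] S/(S\PP)   <
    [0,3] NP   <
      [0,2] NP\S   >
        [0,1] "clearly" : (NP\S)/S
        [1,2] "the" : S
      [2,3] "built" : NP\(NP\S)
    [3,4] "saw" : (S/(S\PP))\NP
  [4,8] S\PP   >
    [4,5] "read" : (S\PP)/NP
    [5,8] NP   >
      [5,7] NP/N   >
        [5,6] "every" : (NP/N)/PP
        [6,7] "ate" : PP
      [7,8] "here" : N

[0,1] (NP\S)/S  lex  "clearly"
[1,2] S  lex  "the"
[0,2] NP\S  >  k=1
[2,3] NP\(NP\S)  lex  "built"
[0,3] NP  <  k=2
[3,4] (S/(S\PP))\NP  lex  "saw"
[0,4] S/(S\PP)  <  k=3
[4,5] (S\PP)/NP  lex  "read"
[5,6] (NP/N)/PP  lex  "every"
[6,7] PP  lex  "ate"
[5,7] NP/N  >  k=6
[7,8] N  lex  "here"
[5,8] NP  >  k=7
[4,8] S\PP  >  k=5
[0,8] S  >  k=4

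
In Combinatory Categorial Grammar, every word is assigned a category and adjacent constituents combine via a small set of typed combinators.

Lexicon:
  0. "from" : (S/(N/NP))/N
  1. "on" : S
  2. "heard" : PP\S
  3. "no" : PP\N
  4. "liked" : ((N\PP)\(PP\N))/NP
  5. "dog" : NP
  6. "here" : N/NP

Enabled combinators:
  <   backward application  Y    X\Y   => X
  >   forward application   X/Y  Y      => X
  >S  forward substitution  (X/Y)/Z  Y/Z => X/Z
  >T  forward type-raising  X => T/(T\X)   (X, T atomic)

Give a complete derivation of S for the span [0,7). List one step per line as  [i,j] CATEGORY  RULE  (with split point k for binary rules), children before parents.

[0,1] (S/(N/NP))/N  lex  "from"
[1,2] S  lex  "on"
[2,3] PP\S  lex  "heard"
[1,3] PP  <  k=2
[3,4] PP\N  lex  "no"
[4,5] ((N\PP)\(PP\N))/NP  lex  "liked"
[5,6] NP  lex  "dog"
[4,6] (N\PP)\(PP\N)  >  k=5
[3,6] N\PP  <  k=4
[1,6] N  <  k=3
[0,6] S/(N/NP)  >  k=1
[6,7] N/NP  lex  "here"
[0,7] S  >  k=6

[0,7] S   >
  [0,6] S/(N/NP)   >
    [0,1] "from" : (S/(N/NP))/N
    [1,6] N   <
      [1,3] PP   <
        [1,2] "on" : S
        [2,3] "heard" : PP\S
      [3,6] N\PP   <
        [3,4] "no" : PP\N
        [4,6] (N\PP)\(PP\N)   >
          [4,5] "liked" : ((N\PP)\(PP\N))/NP
          [5,6] "dog" : NP
  [6,7] "here" : N/NP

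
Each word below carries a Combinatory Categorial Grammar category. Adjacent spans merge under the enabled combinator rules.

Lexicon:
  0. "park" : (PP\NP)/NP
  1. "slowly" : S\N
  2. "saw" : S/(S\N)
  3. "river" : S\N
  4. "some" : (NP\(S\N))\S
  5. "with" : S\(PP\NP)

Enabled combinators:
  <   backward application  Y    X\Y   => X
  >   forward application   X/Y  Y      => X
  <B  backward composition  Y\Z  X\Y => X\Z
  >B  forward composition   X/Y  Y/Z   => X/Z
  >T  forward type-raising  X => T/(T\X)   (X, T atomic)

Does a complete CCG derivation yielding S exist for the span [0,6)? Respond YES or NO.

[0,6] S   <
  [0,5] PP\NP   >
    [0,1] "park" : (PP\NP)/NP
    [1,5] NP   <
      [1,2] "slowly" : S\N
      [2,5] NP\(S\N)   <
        [2,4] S   >
          [2,3] "saw" : S/(S\N)
          [3,4] "river" : S\N
        [4,5] "some" : (NP\(S\N))\S
  [5,6] "with" : S\(PP\NP)

YES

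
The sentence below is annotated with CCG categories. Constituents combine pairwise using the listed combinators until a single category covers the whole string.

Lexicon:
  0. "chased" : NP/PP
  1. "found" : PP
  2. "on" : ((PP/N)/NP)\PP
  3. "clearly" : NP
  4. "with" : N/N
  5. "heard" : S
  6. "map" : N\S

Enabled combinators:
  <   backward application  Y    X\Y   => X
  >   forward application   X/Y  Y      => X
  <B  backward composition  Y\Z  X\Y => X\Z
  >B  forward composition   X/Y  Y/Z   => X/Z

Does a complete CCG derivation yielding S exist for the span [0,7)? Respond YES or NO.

NP/PP PP ((PP/N)/NP)\PP NP N/N S N\S
CKY chart[0,7] = {NP}; S ∉ chart

NO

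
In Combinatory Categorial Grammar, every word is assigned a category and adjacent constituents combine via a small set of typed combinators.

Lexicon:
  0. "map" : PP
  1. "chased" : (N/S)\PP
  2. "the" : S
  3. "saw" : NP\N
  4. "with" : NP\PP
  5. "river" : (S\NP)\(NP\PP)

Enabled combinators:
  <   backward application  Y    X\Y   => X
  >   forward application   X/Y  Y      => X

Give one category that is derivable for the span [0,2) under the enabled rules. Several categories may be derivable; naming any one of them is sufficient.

[0,6] S   <
  [0,4] NP   <
    [0,3] N   >
      [0,2] N/S   <
        [0,1] "map" : PP
        [1,2] "chased" : (N/S)\PP
      [2,3] "the" : S
    [3,4] "saw" : NP\N
  [4,6] S\NP   <
    [4,5] "with" : NP\PP
    [5,6] "river" : (S\NP)\(NP\PP)

N/S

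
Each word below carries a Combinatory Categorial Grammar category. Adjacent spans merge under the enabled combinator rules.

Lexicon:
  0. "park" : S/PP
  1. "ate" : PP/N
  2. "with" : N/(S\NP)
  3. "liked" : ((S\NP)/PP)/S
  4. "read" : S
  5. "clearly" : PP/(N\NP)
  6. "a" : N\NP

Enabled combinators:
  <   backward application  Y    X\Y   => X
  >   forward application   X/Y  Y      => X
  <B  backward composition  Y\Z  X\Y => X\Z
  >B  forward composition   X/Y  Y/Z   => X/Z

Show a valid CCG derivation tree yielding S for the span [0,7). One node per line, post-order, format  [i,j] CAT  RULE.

[0,1] S/PP  lex  "park"
[1,2] PP/N  lex  "ate"
[0,2] S/N  >B  k=1
[2,3] N/(S\NP)  lex  "with"
[3,4] ((S\NP)/PP)/S  lex  "liked"
[4,5] S  lex  "read"
[3,5] (S\NP)/PP  >  k=4
[5,6] PP/(N\NP)  lex  "clearly"
[6,7] N\NP  lex  "a"
[5,7] PP  >  k=6
[3,7] S\NP  >  k=5
[2,7] N  >  k=3
[0,7] S  >  k=2

[0,7] S   >
  [0,2] S/N   >B
    [0,1] "park" : S/PP
    [1,2] "ate" : PP/N
  [2,7] N   >
    [2,3] "with" : N/(S\NP)
    [3,7] S\NP   >
      [3,5] (S\NP)/PP   >
        [3,4] "liked" : ((S\NP)/PP)/S
        [4,5] "read" : S
      [5,7] PP   >
        [5,6] "clearly" : PP/(N\NP)
        [6,7] "a" : N\NP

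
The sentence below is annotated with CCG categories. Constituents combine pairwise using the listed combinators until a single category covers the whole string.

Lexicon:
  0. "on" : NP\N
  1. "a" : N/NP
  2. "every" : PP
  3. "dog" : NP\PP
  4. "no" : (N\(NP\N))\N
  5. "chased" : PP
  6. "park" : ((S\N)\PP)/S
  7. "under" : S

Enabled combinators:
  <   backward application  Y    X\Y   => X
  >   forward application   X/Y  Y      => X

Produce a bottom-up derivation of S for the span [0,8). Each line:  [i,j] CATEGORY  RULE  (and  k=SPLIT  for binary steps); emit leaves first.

[0,8] S   <
  [0,5] N   <
    [0,1] "on" : NP\N
    [1,5] N\(NP\N)   <
      [1,4] N   >
        [1,2] "a" : N/NP
        [2,4] NP   <
          [2,3] "every" : PP
          [3,4] "dog" : NP\PP
      [4,5] "no" : (N\(NP\N))\N
  [5,8] S\N   <
    [5,6] "chased" : PP
    [6,8] (S\N)\PP   >
      [6,7] "park" : ((S\N)\PP)/S
      [7,8] "under" : S

[0,1] NP\N  lex  "on"
[1,2] N/NP  lex  "a"
[2,3] PP  lex  "every"
[3,4] NP\PP  lex  "dog"
[2,4] NP  <  k=3
[1,4] N  >  k=2
[4,5] (N\(NP\N))\N  lex  "no"
[1,5] N\(NP\N)  <  k=4
[0,5] N  <  k=1
[5,6] PP  lex  "chased"
[6,7] ((S\N)\PP)/S  lex  "park"
[7,8] S  lex  "under"
[6,8] (S\N)\PP  >  k=7
[5,8] S\N  <  k=6
[0,8] S  <  k=5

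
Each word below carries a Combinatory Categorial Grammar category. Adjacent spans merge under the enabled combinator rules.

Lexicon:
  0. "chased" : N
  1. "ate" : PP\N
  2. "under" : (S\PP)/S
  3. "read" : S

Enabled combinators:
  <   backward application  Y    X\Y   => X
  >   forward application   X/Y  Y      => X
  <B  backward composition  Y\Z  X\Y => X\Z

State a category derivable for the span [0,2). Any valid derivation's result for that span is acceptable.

[0,4] S   <
  [0,2] PP   <
    [0,1] "chased" : N
    [1,2] "ate" : PP\N
  [2,4] S\PP   >
    [2,3] "under" : (S\PP)/S
    [3,4] "read" : S

PP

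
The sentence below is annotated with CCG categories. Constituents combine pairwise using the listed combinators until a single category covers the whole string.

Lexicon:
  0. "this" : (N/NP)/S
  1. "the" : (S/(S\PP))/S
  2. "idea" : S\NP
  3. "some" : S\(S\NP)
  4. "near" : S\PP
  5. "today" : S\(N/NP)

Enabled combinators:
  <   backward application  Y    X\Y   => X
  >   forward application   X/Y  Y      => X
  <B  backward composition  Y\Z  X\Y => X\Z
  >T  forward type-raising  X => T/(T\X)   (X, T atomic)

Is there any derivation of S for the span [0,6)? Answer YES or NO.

YES

[0,6] S   <
  [0,5] N/NP   >
    [0,1] "this" : (N/NP)/S
    [1,5] S   >
      [1,4] S/(S\PP)   >
        [1,2] "the" : (S/(S\PP))/S
        [2,4] S   <
          [2,3] "idea" : S\NP
          [3,4] "some" : S\(S\NP)
      [4,5] "near" : S\PP
  [5,6] "today" : S\(N/NP)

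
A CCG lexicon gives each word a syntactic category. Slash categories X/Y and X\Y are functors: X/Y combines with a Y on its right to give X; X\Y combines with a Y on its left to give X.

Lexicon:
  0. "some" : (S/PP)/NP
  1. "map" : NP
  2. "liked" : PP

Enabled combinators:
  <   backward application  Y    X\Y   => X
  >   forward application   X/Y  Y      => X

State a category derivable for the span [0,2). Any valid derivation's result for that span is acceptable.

S/PP

[0,3] S   >
  [0,2] S/PP   >
    [0,1] "some" : (S/PP)/NP
    [1,2] "map" : NP
  [2,3] "liked" : PP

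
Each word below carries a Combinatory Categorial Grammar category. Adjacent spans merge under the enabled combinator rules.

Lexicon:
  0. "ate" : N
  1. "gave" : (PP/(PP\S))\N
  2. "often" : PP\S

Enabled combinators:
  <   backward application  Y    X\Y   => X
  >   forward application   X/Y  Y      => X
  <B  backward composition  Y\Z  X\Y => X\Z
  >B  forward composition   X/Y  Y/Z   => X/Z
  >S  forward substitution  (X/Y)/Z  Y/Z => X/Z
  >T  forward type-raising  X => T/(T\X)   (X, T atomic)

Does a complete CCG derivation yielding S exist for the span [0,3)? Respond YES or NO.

N (PP/(PP\S))\N PP\S
CKY chart[0,3] = {N/(N\PP), NP/(NP\PP), PP, PP/(PP\PP), S/(S\PP)}; S ∉ chart

NO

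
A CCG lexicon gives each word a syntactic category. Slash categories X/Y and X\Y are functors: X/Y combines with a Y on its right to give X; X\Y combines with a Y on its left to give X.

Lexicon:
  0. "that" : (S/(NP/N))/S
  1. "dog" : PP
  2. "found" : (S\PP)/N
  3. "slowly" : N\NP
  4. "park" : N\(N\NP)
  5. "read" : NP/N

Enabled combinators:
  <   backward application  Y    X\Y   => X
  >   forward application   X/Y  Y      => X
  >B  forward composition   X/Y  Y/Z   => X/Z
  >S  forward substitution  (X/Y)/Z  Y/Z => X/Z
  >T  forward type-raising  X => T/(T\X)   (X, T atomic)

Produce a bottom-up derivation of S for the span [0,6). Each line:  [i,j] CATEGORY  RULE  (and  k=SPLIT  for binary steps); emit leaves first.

[0,1] (S/(NP/N))/S  lex  "that"
[1,2] PP  lex  "dog"
[1,2] S/(S\PP)  >T
[2,3] (S\PP)/N  lex  "found"
[3,4] N\NP  lex  "slowly"
[4,5] N\(N\NP)  lex  "park"
[3,5] N  <  k=4
[2,5] S\PP  >  k=3
[1,5] S  >  k=2
[0,5] S/(NP/N)  >  k=1
[5,6] NP/N  lex  "read"
[0,6] S  >  k=5

[0,6] S   >
  [0,5] S/(NP/N)   >
    [0,1] "that" : (S/(NP/N))/S
    [1,5] S   >
      [1,2] S/(S\PP)   >T
        [1,2] "dog" : PP
      [2,5] S\PP   >
        [2,3] "found" : (S\PP)/N
        [3,5] N   <
          [3,4] "slowly" : N\NP
          [4,5] "park" : N\(N\NP)
  [5,6] "read" : NP/N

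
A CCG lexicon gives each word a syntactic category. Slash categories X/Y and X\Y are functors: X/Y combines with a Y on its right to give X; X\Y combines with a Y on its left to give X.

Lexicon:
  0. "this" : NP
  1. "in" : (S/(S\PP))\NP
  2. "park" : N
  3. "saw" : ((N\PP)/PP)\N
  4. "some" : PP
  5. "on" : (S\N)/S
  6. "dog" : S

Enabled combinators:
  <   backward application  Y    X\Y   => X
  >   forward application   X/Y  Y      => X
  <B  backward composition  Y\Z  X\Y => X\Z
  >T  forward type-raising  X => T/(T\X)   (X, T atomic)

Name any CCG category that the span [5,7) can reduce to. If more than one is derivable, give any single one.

S\N

[0,7] S   >
  [0,2] S/(S\PP)   <
    [0,1] "this" : NP
    [1,2] "in" : (S/(S\PP))\NP
  [2,7] S\PP   <B
    [2,5] N\PP   >
      [2,4] (N\PP)/PP   <
        [2,3] "park" : N
        [3,4] "saw" : ((N\PP)/PP)\N
      [4,5] "some" : PP
    [5,7] S\N   >
      [5,6] "on" : (S\N)/S
      [6,7] "dog" : S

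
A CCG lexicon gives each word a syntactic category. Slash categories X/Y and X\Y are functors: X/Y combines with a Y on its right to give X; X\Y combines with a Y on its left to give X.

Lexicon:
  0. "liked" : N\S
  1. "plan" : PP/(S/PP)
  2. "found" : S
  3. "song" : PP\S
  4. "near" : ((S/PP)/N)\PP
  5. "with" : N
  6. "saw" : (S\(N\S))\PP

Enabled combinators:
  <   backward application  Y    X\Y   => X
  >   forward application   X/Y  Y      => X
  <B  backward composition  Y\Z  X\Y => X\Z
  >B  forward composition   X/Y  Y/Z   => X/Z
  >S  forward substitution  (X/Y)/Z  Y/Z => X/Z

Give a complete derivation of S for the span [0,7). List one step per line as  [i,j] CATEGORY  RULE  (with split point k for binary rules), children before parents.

[0,7] S   <
  [0,1] "liked" : N\S
  [1,7] S\(N\S)   <
    [1,6] PP   >
      [1,2] "plan" : PP/(S/PP)
      [2,6] S/PP   >
        [2,5] (S/PP)/N   <
          [2,4] PP   <
            [2,3] "found" : S
            [3,4] "song" : PP\S
          [4,5] "near" : ((S/PP)/N)\PP
        [5,6] "with" : N
    [6,7] "saw" : (S\(N\S))\PP

[0,1] N\S  lex  "liked"
[1,2] PP/(S/PP)  lex  "plan"
[2,3] S  lex  "found"
[3,4] PP\S  lex  "song"
[2,4] PP  <  k=3
[4,5] ((S/PP)/N)\PP  lex  "near"
[2,5] (S/PP)/N  <  k=4
[5,6] N  lex  "with"
[2,6] S/PP  >  k=5
[1,6] PP  >  k=2
[6,7] (S\(N\S))\PP  lex  "saw"
[1,7] S\(N\S)  <  k=6
[0,7] S  <  k=1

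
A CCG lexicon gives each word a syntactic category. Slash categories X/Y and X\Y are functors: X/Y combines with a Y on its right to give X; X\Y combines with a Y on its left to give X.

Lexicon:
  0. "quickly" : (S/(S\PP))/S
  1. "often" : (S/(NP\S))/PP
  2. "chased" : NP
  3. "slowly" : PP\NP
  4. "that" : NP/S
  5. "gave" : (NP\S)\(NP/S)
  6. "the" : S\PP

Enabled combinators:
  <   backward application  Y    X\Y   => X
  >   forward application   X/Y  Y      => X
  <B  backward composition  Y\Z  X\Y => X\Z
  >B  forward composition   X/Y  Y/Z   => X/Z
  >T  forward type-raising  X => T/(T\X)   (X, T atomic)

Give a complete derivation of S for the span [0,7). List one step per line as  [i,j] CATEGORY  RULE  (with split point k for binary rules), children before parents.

[0,1] (S/(S\PP))/S  lex  "quickly"
[1,2] (S/(NP\S))/PP  lex  "often"
[2,3] NP  lex  "chased"
[3,4] PP\NP  lex  "slowly"
[2,4] PP  <  k=3
[1,4] S/(NP\S)  >  k=2
[4,5] NP/S  lex  "that"
[5,6] (NP\S)\(NP/S)  lex  "gave"
[4,6] NP\S  <  k=5
[1,6] S  >  k=4
[0,6] S/(S\PP)  >  k=1
[6,7] S\PP  lex  "the"
[0,7] S  >  k=6

[0,7] S   >
  [0,6] S/(S\PP)   >
    [0,1] "quickly" : (S/(S\PP))/S
    [1,6] S   >
      [1,4] S/(NP\S)   >
        [1,2] "often" : (S/(NP\S))/PP
        [2,4] PP   <
          [2,3] "chased" : NP
          [3,4] "slowly" : PP\NP
      [4,6] NP\S   <
        [4,5] "that" : NP/S
        [5,6] "gave" : (NP\S)\(NP/S)
  [6,7] "the" : S\PP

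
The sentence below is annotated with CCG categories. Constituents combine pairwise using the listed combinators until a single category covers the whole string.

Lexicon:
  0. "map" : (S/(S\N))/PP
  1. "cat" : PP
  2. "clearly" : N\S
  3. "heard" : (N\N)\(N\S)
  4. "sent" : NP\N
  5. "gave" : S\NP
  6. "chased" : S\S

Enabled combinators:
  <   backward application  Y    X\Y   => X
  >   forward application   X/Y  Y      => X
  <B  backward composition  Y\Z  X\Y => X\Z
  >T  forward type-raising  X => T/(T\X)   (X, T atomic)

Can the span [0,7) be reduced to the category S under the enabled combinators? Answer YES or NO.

YES

[0,7] S   >
  [0,2] S/(S\N)   >
    [0,1] "map" : (S/(S\N))/PP
    [1,2] "cat" : PP
  [2,7] S\N   <B
    [2,4] N\N   <
      [2,3] "clearly" : N\S
      [3,4] "heard" : (N\N)\(N\S)
    [4,7] S\N   <B
      [4,5] "sent" : NP\N
      [5,7] S\NP   <B
        [5,6] "gave" : S\NP
        [6,7] "chased" : S\S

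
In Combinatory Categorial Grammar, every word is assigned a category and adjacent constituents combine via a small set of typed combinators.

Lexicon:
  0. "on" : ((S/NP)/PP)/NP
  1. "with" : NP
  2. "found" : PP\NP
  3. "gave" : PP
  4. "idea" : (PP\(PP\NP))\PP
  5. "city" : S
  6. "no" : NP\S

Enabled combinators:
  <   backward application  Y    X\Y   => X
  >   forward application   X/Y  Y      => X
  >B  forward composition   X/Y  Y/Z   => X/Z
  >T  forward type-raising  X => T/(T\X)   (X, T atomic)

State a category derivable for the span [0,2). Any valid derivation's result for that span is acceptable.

(S/NP)/PP

[0,7] S   >
  [0,5] S/NP   >
    [0,2] (S/NP)/PP   >
      [0,1] "on" : ((S/NP)/PP)/NP
      [1,2] "with" : NP
    [2,5] PP   <
      [2,3] "found" : PP\NP
      [3,5] PP\(PP\NP)   <
        [3,4] "gave" : PP
        [4,5] "idea" : (PP\(PP\NP))\PP
  [5,7] NP   <
    [5,6] "city" : S
    [6,7] "no" : NP\S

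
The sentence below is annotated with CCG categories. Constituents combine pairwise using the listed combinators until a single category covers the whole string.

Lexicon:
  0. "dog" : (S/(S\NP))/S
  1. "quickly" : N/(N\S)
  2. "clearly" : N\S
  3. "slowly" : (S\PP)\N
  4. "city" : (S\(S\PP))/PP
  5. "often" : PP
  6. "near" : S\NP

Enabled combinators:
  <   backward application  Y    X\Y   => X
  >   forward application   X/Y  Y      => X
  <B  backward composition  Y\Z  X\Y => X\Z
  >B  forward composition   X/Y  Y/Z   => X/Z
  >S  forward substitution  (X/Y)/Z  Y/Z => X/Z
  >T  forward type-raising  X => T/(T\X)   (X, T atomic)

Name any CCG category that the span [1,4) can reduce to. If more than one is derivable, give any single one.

S\PP

[0,7] S   >
  [0,6] S/(S\NP)   >
    [0,1] "dog" : (S/(S\NP))/S
    [1,6] S   <
      [1,4] S\PP   <
        [1,3] N   >
          [1,2] "quickly" : N/(N\S)
          [2,3] "clearly" : N\S
        [3,4] "slowly" : (S\PP)\N
      [4,6] S\(S\PP)   >
        [4,5] "city" : (S\(S\PP))/PP
        [5,6] "often" : PP
  [6,7] "near" : S\NP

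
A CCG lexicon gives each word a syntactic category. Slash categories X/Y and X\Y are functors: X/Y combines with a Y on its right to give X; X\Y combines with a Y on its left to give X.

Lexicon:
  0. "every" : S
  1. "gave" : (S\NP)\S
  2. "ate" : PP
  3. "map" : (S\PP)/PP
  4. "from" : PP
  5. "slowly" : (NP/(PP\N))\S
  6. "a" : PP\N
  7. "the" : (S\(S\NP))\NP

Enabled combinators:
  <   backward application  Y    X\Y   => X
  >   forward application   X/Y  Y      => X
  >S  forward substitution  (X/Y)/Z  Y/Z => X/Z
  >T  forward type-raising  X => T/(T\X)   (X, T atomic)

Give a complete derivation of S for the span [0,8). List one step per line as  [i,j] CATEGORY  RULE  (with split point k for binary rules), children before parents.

[0,1] S  lex  "every"
[1,2] (S\NP)\S  lex  "gave"
[0,2] S\NP  <  k=1
[2,3] PP  lex  "ate"
[3,4] (S\PP)/PP  lex  "map"
[4,5] PP  lex  "from"
[3,5] S\PP  >  k=4
[2,5] S  <  k=3
[5,6] (NP/(PP\N))\S  lex  "slowly"
[2,6] NP/(PP\N)  <  k=5
[6,7] PP\N  lex  "a"
[2,7] NP  >  k=6
[7,8] (S\(S\NP))\NP  lex  "the"
[2,8] S\(S\NP)  <  k=7
[0,8] S  <  k=2

[0,8] S   <
  [0,2] S\NP   <
    [0,1] "every" : S
    [1,2] "gave" : (S\NP)\S
  [2,8] S\(S\NP)   <
    [2,7] NP   >
      [2,6] NP/(PP\N)   <
        [2,5] S   <
          [2,3] "ate" : PP
          [3,5] S\PP   >
            [3,4] "map" : (S\PP)/PP
            [4,5] "from" : PP
        [5,6] "slowly" : (NP/(PP\N))\S
      [6,7] "a" : PP\N
    [7,8] "the" : (S\(S\NP))\NP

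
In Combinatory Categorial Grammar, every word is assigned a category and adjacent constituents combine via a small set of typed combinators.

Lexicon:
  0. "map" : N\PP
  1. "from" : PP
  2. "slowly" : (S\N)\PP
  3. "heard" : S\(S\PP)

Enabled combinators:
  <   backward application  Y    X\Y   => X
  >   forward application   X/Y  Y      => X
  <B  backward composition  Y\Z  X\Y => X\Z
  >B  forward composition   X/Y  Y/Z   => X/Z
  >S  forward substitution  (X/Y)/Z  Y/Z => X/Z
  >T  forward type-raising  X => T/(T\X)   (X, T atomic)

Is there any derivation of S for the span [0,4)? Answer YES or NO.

[0,4] S   <
  [0,3] S\PP   <B
    [0,1] "map" : N\PP
    [1,3] S\N   <
      [1,2] "from" : PP
      [2,3] "slowly" : (S\N)\PP
  [3,4] "heard" : S\(S\PP)

YES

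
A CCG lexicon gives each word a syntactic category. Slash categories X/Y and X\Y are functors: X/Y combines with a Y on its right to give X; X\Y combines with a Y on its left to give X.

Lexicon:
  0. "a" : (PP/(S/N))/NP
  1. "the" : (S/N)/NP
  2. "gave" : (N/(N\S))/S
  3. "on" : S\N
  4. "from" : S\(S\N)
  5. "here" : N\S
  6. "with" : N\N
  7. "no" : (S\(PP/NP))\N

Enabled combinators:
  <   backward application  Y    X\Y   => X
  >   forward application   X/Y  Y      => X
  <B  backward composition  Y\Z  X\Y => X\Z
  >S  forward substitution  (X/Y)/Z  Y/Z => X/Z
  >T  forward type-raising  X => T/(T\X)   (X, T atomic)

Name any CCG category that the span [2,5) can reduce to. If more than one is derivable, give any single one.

N/(N\S)

[0,8] S   <
  [0,2] PP/NP   >S
    [0,1] "a" : (PP/(S/N))/NP
    [1,2] "the" : (S/N)/NP
  [2,8] S\(PP/NP)   <
    [2,7] N   >
      [2,5] N/(N\S)   >
        [2,3] "gave" : (N/(N\S))/S
        [3,5] S   <
          [3,4] "on" : S\N
          [4,5] "from" : S\(S\N)
      [5,7] N\S   <B
        [5,6] "here" : N\S
        [6,7] "with" : N\N
    [7,8] "no" : (S\(PP/NP))\N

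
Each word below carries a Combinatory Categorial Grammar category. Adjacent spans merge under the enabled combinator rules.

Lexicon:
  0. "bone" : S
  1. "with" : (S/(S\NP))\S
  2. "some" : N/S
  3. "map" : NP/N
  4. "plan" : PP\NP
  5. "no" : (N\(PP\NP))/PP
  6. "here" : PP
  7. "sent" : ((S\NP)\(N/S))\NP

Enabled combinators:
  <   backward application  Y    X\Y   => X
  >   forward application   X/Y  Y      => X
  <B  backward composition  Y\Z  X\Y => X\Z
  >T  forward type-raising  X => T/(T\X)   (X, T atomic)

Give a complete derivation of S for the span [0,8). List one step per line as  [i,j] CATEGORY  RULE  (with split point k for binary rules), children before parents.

[0,1] S  lex  "bone"
[1,2] (S/(S\NP))\S  lex  "with"
[0,2] S/(S\NP)  <  k=1
[2,3] N/S  lex  "some"
[3,4] NP/N  lex  "map"
[4,5] PP\NP  lex  "plan"
[5,6] (N\(PP\NP))/PP  lex  "no"
[6,7] PP  lex  "here"
[5,7] N\(PP\NP)  >  k=6
[4,7] N  <  k=5
[3,7] NP  >  k=4
[7,8] ((S\NP)\(N/S))\NP  lex  "sent"
[3,8] (S\NP)\(N/S)  <  k=7
[2,8] S\NP  <  k=3
[0,8] S  >  k=2

[0,8] S   >
  [0,2] S/(S\NP)   <
    [0,1] "bone" : S
    [1,2] "with" : (S/(S\NP))\S
  [2,8] S\NP   <
    [2,3] "some" : N/S
    [3,8] (S\NP)\(N/S)   <
      [3,7] NP   >
        [3,4] "map" : NP/N
        [4,7] N   <
          [4,5] "plan" : PP\NP
          [5,7] N\(PP\NP)   >
            [5,6] "no" : (N\(PP\NP))/PP
            [6,7] "here" : PP
      [7,8] "sent" : ((S\NP)\(N/S))\NP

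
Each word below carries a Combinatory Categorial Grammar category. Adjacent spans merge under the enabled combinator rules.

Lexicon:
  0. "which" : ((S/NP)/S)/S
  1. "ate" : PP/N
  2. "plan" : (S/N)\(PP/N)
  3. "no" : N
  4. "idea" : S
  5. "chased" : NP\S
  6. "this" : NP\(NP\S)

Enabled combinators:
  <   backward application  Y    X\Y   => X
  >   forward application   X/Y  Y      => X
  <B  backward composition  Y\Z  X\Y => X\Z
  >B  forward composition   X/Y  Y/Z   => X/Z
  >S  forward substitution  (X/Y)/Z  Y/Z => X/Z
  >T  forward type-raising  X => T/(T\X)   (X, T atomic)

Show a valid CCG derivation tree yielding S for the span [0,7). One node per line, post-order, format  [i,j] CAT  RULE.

[0,7] S   >
  [0,5] S/NP   >
    [0,4] (S/NP)/S   >
      [0,1] "which" : ((S/NP)/S)/S
      [1,4] S   >
        [1,3] S/N   <
          [1,2] "ate" : PP/N
          [2,3] "plan" : (S/N)\(PP/N)
        [3,4] "no" : N
    [4,5] "idea" : S
  [5,7] NP   <
    [5,6] "chased" : NP\S
    [6,7] "this" : NP\(NP\S)

[0,1] ((S/NP)/S)/S  lex  "which"
[1,2] PP/N  lex  "ate"
[2,3] (S/N)\(PP/N)  lex  "plan"
[1,3] S/N  <  k=2
[3,4] N  lex  "no"
[1,4] S  >  k=3
[0,4] (S/NP)/S  >  k=1
[4,5] S  lex  "idea"
[0,5] S/NP  >  k=4
[5,6] NP\S  lex  "chased"
[6,7] NP\(NP\S)  lex  "this"
[5,7] NP  <  k=6
[0,7] S  >  k=5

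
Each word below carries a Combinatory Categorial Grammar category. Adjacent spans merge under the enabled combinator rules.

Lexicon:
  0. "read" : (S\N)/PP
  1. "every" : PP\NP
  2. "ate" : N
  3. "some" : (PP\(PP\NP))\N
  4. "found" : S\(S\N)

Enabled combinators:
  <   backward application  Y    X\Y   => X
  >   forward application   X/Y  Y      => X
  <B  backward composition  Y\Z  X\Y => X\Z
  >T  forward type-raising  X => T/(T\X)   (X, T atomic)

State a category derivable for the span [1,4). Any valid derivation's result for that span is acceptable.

PP

[0,5] S   <
  [0,4] S\N   >
    [0,1] "read" : (S\N)/PP
    [1,4] PP   <
      [1,2] "every" : PP\NP
      [2,4] PP\(PP\NP)   <
        [2,3] "ate" : N
        [3,4] "some" : (PP\(PP\NP))\N
  [4,5] "found" : S\(S\N)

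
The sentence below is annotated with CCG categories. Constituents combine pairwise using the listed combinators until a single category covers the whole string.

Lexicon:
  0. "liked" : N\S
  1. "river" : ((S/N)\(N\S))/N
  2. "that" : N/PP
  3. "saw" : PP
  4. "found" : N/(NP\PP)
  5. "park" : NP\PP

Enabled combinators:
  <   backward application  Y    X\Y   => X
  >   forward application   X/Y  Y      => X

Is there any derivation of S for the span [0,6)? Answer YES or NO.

YES

[0,6] S   >
  [0,4] S/N   <
    [0,1] "liked" : N\S
    [1,4] (S/N)\(N\S)   >
      [1,2] "river" : ((S/N)\(N\S))/N
      [2,4] N   >
        [2,3] "that" : N/PP
        [3,4] "saw" : PP
  [4,6] N   >
    [4,5] "found" : N/(NP\PP)
    [5,6] "park" : NP\PP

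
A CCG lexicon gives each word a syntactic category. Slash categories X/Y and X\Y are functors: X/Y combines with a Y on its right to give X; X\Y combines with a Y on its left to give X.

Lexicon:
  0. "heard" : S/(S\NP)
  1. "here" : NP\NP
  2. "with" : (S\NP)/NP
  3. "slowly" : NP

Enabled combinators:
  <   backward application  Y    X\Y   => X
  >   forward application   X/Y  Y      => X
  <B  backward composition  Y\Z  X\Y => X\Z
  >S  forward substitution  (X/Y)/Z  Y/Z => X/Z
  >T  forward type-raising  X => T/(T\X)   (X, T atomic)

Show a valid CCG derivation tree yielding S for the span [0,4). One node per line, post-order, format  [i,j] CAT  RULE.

[0,1] S/(S\NP)  lex  "heard"
[1,2] NP\NP  lex  "here"
[2,3] (S\NP)/NP  lex  "with"
[3,4] NP  lex  "slowly"
[2,4] S\NP  >  k=3
[1,4] S\NP  <B  k=2
[0,4] S  >  k=1

[0,4] S   >
  [0,1] "heard" : S/(S\NP)
  [1,4] S\NP   <B
    [1,2] "here" : NP\NP
    [2,4] S\NP   >
      [2,3] "with" : (S\NP)/NP
      [3,4] "slowly" : NP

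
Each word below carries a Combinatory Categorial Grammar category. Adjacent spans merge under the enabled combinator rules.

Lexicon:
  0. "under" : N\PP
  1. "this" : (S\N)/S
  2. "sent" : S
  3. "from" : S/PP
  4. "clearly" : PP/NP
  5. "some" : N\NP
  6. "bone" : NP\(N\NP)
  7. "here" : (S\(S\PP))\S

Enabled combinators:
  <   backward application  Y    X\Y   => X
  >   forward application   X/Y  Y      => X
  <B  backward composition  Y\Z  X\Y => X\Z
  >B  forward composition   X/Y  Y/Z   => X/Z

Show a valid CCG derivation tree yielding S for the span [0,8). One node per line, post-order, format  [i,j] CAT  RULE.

[0,8] S   <
  [0,3] S\PP   <B
    [0,1] "under" : N\PP
    [1,3] S\N   >
      [1,2] "this" : (S\N)/S
      [2,3] "sent" : S
  [3,8] S\(S\PP)   <
    [3,7] S   >
      [3,5] S/NP   >B
        [3,4] "from" : S/PP
        [4,5] "clearly" : PP/NP
      [5,7] NP   <
        [5,6] "some" : N\NP
        [6,7] "bone" : NP\(N\NP)
    [7,8] "here" : (S\(S\PP))\S

[0,1] N\PP  lex  "under"
[1,2] (S\N)/S  lex  "this"
[2,3] S  lex  "sent"
[1,3] S\N  >  k=2
[0,3] S\PP  <B  k=1
[3,4] S/PP  lex  "from"
[4,5] PP/NP  lex  "clearly"
[3,5] S/NP  >B  k=4
[5,6] N\NP  lex  "some"
[6,7] NP\(N\NP)  lex  "bone"
[5,7] NP  <  k=6
[3,7] S  >  k=5
[7,8] (S\(S\PP))\S  lex  "here"
[3,8] S\(S\PP)  <  k=7
[0,8] S  <  k=3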